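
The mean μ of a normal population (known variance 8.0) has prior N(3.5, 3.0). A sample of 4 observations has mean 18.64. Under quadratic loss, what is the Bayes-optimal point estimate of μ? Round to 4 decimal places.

Posterior for μ is Normal. Precision-weighted mean: (1/3.0·3.5 + 4/8.0·18.64) / (1/3.0 + 4/8.0) = 12.5840.
A Normal posterior is symmetric, so mode = mean.
Quadratic loss ⇒ the optimal estimator is the posterior mean.

12.5840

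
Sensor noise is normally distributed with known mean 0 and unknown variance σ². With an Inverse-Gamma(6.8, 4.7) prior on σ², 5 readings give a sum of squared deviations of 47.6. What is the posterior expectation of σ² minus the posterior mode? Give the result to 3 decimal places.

0.667

Posterior: Inverse-Gamma(shape = 6.8+5/2 = 9.3, scale = 4.7+47.6/2 = 28.5).
Mode = β/(α+1) = 28.5/10.3 = 2.767.
Mean = β/(α−1) = 28.5/8.3 = 3.434.
Difference = 3.434 − 2.767 = 0.667.
Right-skewed posterior ⇒ mode < mean.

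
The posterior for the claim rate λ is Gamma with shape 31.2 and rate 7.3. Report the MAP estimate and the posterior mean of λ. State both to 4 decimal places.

λ_MAP = 4.1370, E[λ|data] = 4.2740

Mode = (α−1)/β = 30.2/7.3 = 4.1370.
Mean = α/β = 31.2/7.3 = 4.2740.
Mean > mode: the posterior has a right tail.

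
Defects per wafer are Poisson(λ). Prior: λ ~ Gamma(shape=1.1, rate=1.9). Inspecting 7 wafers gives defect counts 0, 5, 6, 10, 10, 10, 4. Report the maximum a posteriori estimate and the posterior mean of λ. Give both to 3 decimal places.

MAP = 5.067; posterior mean = 5.180

Σ counts = 45. Posterior: Gamma(shape = 1.1+45 = 46.1, rate = 1.9+7 = 8.9).
Mode = (α−1)/β = 45.1/8.9 = 5.067.
Mean = α/β = 46.1/8.9 = 5.180.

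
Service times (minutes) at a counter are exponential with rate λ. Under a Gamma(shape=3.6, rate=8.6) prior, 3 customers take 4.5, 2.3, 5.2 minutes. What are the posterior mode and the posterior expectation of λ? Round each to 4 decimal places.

MAP: 0.2718. Posterior mean: 0.3204.

Σ times = 12.0. Posterior: Gamma(shape = 3.6+3 = 6.6, rate = 8.6+12.0 = 20.6).
Mode = (α−1)/β = 5.6/20.6 = 0.2718.
Mean = α/β = 6.6/20.6 = 0.3204.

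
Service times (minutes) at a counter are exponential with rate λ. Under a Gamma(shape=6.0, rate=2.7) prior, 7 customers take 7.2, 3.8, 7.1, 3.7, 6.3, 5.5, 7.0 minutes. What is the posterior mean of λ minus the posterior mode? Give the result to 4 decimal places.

Σ times = 40.6. Posterior: Gamma(shape = 6.0+7 = 13.0, rate = 2.7+40.6 = 43.3).
Mode = (α−1)/β = 12.0/43.3 = 0.2771.
Mean = α/β = 13.0/43.3 = 0.3002.
Difference = 0.3002 − 0.2771 = 0.0231.
The posterior is right-skewed, so the mean exceeds the mode.

0.0231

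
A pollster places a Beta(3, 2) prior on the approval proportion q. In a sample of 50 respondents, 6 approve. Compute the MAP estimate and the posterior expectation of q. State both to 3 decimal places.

Posterior: Beta(3+6, 2+44) = Beta(9, 46).
Mode = (9−1)/(9+46−2) = 8/53 = 0.151.
Mean = 9/(9+46) = 9/55 = 0.164.

MAP estimate = 0.151, posterior expectation = 0.164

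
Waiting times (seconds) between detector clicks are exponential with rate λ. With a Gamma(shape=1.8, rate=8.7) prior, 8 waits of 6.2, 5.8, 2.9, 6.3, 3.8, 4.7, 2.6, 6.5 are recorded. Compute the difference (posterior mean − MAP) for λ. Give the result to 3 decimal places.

Σ times = 38.8. Posterior: Gamma(shape = 1.8+8 = 9.8, rate = 8.7+38.8 = 47.5).
Mode = (α−1)/β = 8.8/47.5 = 0.185.
Mean = α/β = 9.8/47.5 = 0.206.
Difference = 0.206 − 0.185 = 0.021.

0.021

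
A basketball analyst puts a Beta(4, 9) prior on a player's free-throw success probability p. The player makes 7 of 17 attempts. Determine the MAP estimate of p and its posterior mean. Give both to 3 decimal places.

Posterior: Beta(4+7, 9+10) = Beta(11, 19).
Mode = (11−1)/(11+19−2) = 10/28 = 0.357.
Mean = 11/(11+19) = 11/30 = 0.367.

MAP = 0.357, posterior mean = 0.367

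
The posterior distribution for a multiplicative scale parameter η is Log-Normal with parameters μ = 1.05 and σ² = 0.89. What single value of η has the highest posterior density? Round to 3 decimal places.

1.174

Mode = exp(μ − σ²) = exp(0.16) = 1.174.
Mean = exp(μ + σ²/2) = exp(1.495) = 4.459.
This is the posterior mode — the MAP estimate.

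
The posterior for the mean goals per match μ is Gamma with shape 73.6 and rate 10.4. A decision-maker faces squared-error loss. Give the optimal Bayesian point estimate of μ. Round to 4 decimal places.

Mode = (α−1)/β = 72.6/10.4 = 6.9808.
Mean = α/β = 73.6/10.4 = 7.0769.
Squared-error loss ⇒ the optimal estimator is the posterior mean.

7.0769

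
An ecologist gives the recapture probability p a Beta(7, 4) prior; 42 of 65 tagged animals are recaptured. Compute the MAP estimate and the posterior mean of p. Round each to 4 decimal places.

Posterior: Beta(7+42, 4+23) = Beta(49, 27).
Mode = (49−1)/(49+27−2) = 48/74 = 0.6486.
Mean = 49/(49+27) = 49/76 = 0.6447.

MAP = 0.6486, posterior mean = 0.6447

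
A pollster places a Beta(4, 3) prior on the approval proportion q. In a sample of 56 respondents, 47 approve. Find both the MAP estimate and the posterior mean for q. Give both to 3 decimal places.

Posterior: Beta(4+47, 3+9) = Beta(51, 12).
Mode = (51−1)/(51+12−2) = 50/61 = 0.820.
Mean = 51/(51+12) = 51/63 = 0.810.

MAP estimate = 0.820, posterior mean = 0.810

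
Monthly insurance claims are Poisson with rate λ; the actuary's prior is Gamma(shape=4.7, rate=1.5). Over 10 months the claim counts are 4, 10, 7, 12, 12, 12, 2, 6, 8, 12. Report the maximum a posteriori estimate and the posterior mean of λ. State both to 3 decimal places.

Σ counts = 85. Posterior: Gamma(shape = 4.7+85 = 89.7, rate = 1.5+10 = 11.5).
Mode = (α−1)/β = 88.7/11.5 = 7.713.
Mean = α/β = 89.7/11.5 = 7.800.

MAP = 7.713, posterior mean = 7.800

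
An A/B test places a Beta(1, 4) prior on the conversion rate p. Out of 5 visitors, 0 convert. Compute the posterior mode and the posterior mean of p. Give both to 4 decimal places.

posterior mode = 0.0000, posterior mean = 0.1000

Posterior: Beta(1+0, 4+5) = Beta(1, 9).
Since α = 1 ≤ 1 and β > 1, the Beta density is monotone decreasing on [0,1]; the mode is at 0.
Mean = 1/(1+9) = 0.1000.
Right-skewed posterior ⇒ mode < mean.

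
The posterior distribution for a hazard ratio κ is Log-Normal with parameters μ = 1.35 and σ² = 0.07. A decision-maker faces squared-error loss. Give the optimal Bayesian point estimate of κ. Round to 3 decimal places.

Mode = exp(μ − σ²) = exp(1.28) = 3.597.
Mean = exp(μ + σ²/2) = exp(1.385) = 3.995.
Squared-error loss ⇒ the optimal estimator is the posterior mean.

3.995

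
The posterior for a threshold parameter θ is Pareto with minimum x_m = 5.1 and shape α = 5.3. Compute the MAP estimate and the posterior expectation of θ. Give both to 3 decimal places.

θ_MAP = 5.100, E[θ|data] = 6.286

The Pareto density is strictly decreasing on [x_m, ∞), so the mode is x_m = 5.100.
Mean = α·x_m/(α−1) = 5.3·5.1/4.3 = 6.286.
Mean > mode: the posterior has a right tail.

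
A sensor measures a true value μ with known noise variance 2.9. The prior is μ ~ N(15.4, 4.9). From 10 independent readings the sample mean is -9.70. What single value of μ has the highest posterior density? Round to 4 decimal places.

-8.2975

Posterior for μ is Normal. Precision-weighted mean: (1/4.9·15.4 + 10/2.9·-9.70) / (1/4.9 + 10/2.9) = -8.2975.
A Normal posterior is symmetric, so mode = mean.
This is the posterior mode — the MAP estimate.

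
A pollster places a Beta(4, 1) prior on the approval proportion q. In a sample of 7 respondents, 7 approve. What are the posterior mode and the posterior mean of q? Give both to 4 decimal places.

Posterior: Beta(4+7, 1+0) = Beta(11, 1).
Since β = 1 ≤ 1 and α > 1, the Beta density is monotone increasing on [0,1]; the mode is at 1.
Mean = 11/(11+1) = 0.9167.

MAP: 1.0000. Posterior mean: 0.9167.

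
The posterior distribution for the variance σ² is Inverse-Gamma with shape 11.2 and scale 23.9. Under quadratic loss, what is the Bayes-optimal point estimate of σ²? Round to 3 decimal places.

2.343

Mode = β/(α+1) = 23.9/12.2 = 1.959.
Mean = β/(α−1) = 23.9/10.2 = 2.343.
Quadratic loss ⇒ the optimal estimator is the posterior mean.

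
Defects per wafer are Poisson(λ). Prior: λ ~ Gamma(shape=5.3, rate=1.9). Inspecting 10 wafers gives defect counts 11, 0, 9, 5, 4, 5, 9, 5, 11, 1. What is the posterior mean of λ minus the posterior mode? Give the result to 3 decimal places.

Σ counts = 60. Posterior: Gamma(shape = 5.3+60 = 65.3, rate = 1.9+10 = 11.9).
Mode = (α−1)/β = 64.3/11.9 = 5.403.
Mean = α/β = 65.3/11.9 = 5.487.
Difference = 5.487 − 5.403 = 0.084.
Mean > mode: the posterior has a right tail.

0.084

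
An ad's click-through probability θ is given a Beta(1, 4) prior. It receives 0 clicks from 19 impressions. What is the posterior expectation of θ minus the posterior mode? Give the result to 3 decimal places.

0.042

Posterior: Beta(1+0, 4+19) = Beta(1, 23).
Since α = 1 ≤ 1 and β > 1, the Beta density is monotone decreasing on [0,1]; the mode is at 0.
Mean = 1/(1+23) = 0.042.
Difference = 0.042 − 0.000 = 0.042.
Right-skewed posterior ⇒ mode < mean.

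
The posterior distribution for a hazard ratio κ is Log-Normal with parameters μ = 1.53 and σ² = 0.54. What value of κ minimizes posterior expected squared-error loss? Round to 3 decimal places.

6.050

Mode = exp(μ − σ²) = exp(0.99) = 2.691.
Mean = exp(μ + σ²/2) = exp(1.800) = 6.050.
Squared-error loss ⇒ the optimal estimator is the posterior mean.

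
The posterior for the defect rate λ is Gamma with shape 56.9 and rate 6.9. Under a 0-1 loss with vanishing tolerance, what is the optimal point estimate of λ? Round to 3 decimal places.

Mode = (α−1)/β = 55.9/6.9 = 8.101.
Mean = α/β = 56.9/6.9 = 8.246.
This is the posterior mode — the MAP estimate.

8.101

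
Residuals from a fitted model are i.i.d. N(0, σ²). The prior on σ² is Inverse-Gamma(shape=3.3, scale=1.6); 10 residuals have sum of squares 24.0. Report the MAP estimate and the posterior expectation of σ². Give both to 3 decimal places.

MAP = 1.462, posterior mean = 1.863

Posterior: Inverse-Gamma(shape = 3.3+10/2 = 8.3, scale = 1.6+24.0/2 = 13.6).
Mode = β/(α+1) = 13.6/9.3 = 1.462.
Mean = β/(α−1) = 13.6/7.3 = 1.863.
The mean is pulled above the mode by the posterior's right skew.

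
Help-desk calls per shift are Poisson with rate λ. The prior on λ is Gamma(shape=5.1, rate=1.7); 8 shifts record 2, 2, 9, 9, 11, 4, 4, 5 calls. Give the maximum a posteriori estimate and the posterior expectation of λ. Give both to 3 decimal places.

MAP = 5.165; posterior mean = 5.268

Σ counts = 46. Posterior: Gamma(shape = 5.1+46 = 51.1, rate = 1.7+8 = 9.7).
Mode = (α−1)/β = 50.1/9.7 = 5.165.
Mean = α/β = 51.1/9.7 = 5.268.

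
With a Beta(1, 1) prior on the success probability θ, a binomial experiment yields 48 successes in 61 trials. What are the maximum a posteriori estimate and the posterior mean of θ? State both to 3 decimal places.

Posterior: Beta(1+48, 1+13) = Beta(49, 14).
Mode = (49−1)/(49+14−2) = 48/61 = 0.787.
With a flat prior the MAP equals the MLE, 48/61.
Mean = 49/(49+14) = 49/63 = 0.778.

MAP: 0.787. Posterior mean: 0.778.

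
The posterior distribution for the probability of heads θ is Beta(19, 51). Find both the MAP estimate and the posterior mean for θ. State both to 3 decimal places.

MAP: 0.265. Posterior mean: 0.271.

Mode = (19−1)/(19+51−2) = 18/68 = 0.265.
Mean = 19/(19+51) = 19/70 = 0.271.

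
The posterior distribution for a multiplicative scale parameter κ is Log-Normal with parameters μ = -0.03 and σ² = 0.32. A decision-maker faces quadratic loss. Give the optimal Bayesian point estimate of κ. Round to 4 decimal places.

Mode = exp(μ − σ²) = exp(-0.35) = 0.7047.
Mean = exp(μ + σ²/2) = exp(0.130) = 1.1388.
Quadratic loss ⇒ the optimal estimator is the posterior mean.

1.1388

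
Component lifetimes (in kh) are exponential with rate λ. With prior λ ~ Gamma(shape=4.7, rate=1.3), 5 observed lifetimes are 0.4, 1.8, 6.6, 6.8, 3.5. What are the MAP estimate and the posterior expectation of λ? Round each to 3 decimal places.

MAP: 0.426. Posterior mean: 0.475.

Σ times = 19.1. Posterior: Gamma(shape = 4.7+5 = 9.7, rate = 1.3+19.1 = 20.4).
Mode = (α−1)/β = 8.7/20.4 = 0.426.
Mean = α/β = 9.7/20.4 = 0.475.
The mean is pulled above the mode by the posterior's right skew.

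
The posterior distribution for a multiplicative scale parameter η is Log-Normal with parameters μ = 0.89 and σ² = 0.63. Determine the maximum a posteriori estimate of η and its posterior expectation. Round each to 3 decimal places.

Mode = exp(μ − σ²) = exp(0.26) = 1.297.
Mean = exp(μ + σ²/2) = exp(1.205) = 3.337.
Right-skewed posterior ⇒ mode < mean.

maximum a posteriori estimate = 1.297, posterior expectation = 3.337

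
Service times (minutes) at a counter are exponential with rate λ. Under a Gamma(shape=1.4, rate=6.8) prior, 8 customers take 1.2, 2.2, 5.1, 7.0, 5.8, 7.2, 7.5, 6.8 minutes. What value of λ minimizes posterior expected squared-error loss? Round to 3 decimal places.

0.190

Σ times = 42.8. Posterior: Gamma(shape = 1.4+8 = 9.4, rate = 6.8+42.8 = 49.6).
Mode = (α−1)/β = 8.4/49.6 = 0.169.
Mean = α/β = 9.4/49.6 = 0.190.
Squared-error loss ⇒ the optimal estimator is the posterior mean.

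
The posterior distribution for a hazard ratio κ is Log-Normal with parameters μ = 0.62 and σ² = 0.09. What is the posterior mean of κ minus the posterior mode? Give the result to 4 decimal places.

Mode = exp(μ − σ²) = exp(0.53) = 1.6989.
Mean = exp(μ + σ²/2) = exp(0.665) = 1.9445.
Difference = 1.9445 − 1.6989 = 0.2456.

0.2456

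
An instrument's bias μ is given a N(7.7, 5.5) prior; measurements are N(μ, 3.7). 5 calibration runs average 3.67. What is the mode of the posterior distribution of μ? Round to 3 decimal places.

4.148

Posterior for μ is Normal. Precision-weighted mean: (1/5.5·7.7 + 5/3.7·3.67) / (1/5.5 + 5/3.7) = 4.148.
A Normal posterior is symmetric, so mode = mean.
This is the posterior mode — the MAP estimate.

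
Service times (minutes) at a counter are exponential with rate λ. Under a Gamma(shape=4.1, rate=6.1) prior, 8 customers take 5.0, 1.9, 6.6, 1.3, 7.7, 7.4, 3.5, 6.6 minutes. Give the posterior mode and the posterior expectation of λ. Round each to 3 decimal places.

MAP = 0.241, posterior mean = 0.262

Σ times = 40.0. Posterior: Gamma(shape = 4.1+8 = 12.1, rate = 6.1+40.0 = 46.1).
Mode = (α−1)/β = 11.1/46.1 = 0.241.
Mean = α/β = 12.1/46.1 = 0.262.
Right-skewed posterior ⇒ mode < mean.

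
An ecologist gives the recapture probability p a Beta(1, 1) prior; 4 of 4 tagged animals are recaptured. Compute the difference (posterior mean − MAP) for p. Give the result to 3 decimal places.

Posterior: Beta(1+4, 1+0) = Beta(5, 1).
Since β = 1 ≤ 1 and α > 1, the Beta density is monotone increasing on [0,1]; the mode is at 1.
Mean = 5/(5+1) = 0.833.
Difference = 0.833 − 1.000 = -0.167.

-0.167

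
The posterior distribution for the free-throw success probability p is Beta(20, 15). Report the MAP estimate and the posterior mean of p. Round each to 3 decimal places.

MAP = 0.576; posterior mean = 0.571

Mode = (20−1)/(20+15−2) = 19/33 = 0.576.
Mean = 20/(20+15) = 20/35 = 0.571.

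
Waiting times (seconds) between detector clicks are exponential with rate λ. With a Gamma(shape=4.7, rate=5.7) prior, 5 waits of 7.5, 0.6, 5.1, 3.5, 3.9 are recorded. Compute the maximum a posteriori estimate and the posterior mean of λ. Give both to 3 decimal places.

MAP = 0.331; posterior mean = 0.369

Σ times = 20.6. Posterior: Gamma(shape = 4.7+5 = 9.7, rate = 5.7+20.6 = 26.3).
Mode = (α−1)/β = 8.7/26.3 = 0.331.
Mean = α/β = 9.7/26.3 = 0.369.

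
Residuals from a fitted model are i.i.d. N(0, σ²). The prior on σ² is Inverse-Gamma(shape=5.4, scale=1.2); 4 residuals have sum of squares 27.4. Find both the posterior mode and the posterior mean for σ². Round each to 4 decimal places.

MAP = 1.7738; posterior mean = 2.3281

Posterior: Inverse-Gamma(shape = 5.4+4/2 = 7.4, scale = 1.2+27.4/2 = 14.9).
Mode = β/(α+1) = 14.9/8.4 = 1.7738.
Mean = β/(α−1) = 14.9/6.4 = 2.3281.
The posterior is right-skewed, so the mean exceeds the mode.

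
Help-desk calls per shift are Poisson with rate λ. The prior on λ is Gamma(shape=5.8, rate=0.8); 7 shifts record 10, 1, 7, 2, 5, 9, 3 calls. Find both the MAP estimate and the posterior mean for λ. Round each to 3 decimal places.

λ_MAP = 5.359, E[λ|data] = 5.487

Σ counts = 37. Posterior: Gamma(shape = 5.8+37 = 42.8, rate = 0.8+7 = 7.8).
Mode = (α−1)/β = 41.8/7.8 = 5.359.
Mean = α/β = 42.8/7.8 = 5.487.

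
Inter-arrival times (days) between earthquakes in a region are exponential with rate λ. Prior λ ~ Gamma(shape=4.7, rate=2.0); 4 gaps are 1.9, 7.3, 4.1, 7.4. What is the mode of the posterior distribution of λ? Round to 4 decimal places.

Σ times = 20.7. Posterior: Gamma(shape = 4.7+4 = 8.7, rate = 2.0+20.7 = 22.7).
Mode = (α−1)/β = 7.7/22.7 = 0.3392.
Mean = α/β = 8.7/22.7 = 0.3833.
This is the posterior mode — the MAP estimate.

0.3392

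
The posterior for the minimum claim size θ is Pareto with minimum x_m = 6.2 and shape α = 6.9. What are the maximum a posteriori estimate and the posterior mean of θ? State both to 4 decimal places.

The Pareto density is strictly decreasing on [x_m, ∞), so the mode is x_m = 6.2000.
Mean = α·x_m/(α−1) = 6.9·6.2/5.9 = 7.2508.
The posterior is right-skewed, so the mean exceeds the mode.

MAP = 6.2000; posterior mean = 7.2508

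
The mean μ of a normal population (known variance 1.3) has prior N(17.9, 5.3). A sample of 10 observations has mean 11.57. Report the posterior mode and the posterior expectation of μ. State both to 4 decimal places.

posterior mode = 11.7215, posterior expectation = 11.7215

Posterior for μ is Normal. Precision-weighted mean: (1/5.3·17.9 + 10/1.3·11.57) / (1/5.3 + 10/1.3) = 11.7215.
A Normal posterior is symmetric, so mode = mean.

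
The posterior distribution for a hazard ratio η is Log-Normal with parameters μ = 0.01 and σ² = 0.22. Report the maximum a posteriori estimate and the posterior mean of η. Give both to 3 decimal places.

MAP = 0.811, posterior mean = 1.127

Mode = exp(μ − σ²) = exp(-0.21) = 0.811.
Mean = exp(μ + σ²/2) = exp(0.120) = 1.127.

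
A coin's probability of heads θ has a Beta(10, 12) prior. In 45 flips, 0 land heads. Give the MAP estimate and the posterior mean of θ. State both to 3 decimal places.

Posterior: Beta(10+0, 12+45) = Beta(10, 57).
Mode = (10−1)/(10+57−2) = 9/65 = 0.138.
Mean = 10/(10+57) = 10/67 = 0.149.

MAP = 0.138, posterior mean = 0.149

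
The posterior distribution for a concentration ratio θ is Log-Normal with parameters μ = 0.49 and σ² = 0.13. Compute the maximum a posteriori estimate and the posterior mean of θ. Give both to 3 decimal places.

MAP = 1.433; posterior mean = 1.742

Mode = exp(μ − σ²) = exp(0.36) = 1.433.
Mean = exp(μ + σ²/2) = exp(0.555) = 1.742.
The posterior is right-skewed, so the mean exceeds the mode.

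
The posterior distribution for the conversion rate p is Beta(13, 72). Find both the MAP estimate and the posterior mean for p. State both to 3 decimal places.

MAP estimate = 0.145, posterior mean = 0.153

Mode = (13−1)/(13+72−2) = 12/83 = 0.145.
Mean = 13/(13+72) = 13/85 = 0.153.
Mean > mode: the posterior has a right tail.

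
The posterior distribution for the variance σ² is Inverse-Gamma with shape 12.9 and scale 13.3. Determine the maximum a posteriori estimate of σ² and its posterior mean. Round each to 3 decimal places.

Mode = β/(α+1) = 13.3/13.9 = 0.957.
Mean = β/(α−1) = 13.3/11.9 = 1.118.
The posterior is right-skewed, so the mean exceeds the mode.

MAP = 0.957; posterior mean = 1.118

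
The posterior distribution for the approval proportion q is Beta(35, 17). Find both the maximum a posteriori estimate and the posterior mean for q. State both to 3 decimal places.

MAP = 0.680; posterior mean = 0.673

Mode = (35−1)/(35+17−2) = 34/50 = 0.680.
Mean = 35/(35+17) = 35/52 = 0.673.
Mode > mean: the posterior has a left tail.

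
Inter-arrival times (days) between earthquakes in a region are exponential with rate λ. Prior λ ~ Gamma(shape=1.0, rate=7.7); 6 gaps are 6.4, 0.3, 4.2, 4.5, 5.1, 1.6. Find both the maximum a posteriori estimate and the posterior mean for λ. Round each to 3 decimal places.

maximum a posteriori estimate = 0.201, posterior mean = 0.235

Σ times = 22.1. Posterior: Gamma(shape = 1.0+6 = 7.0, rate = 7.7+22.1 = 29.8).
Mode = (α−1)/β = 6.0/29.8 = 0.201.
Mean = α/β = 7.0/29.8 = 0.235.
The posterior is right-skewed, so the mean exceeds the mode.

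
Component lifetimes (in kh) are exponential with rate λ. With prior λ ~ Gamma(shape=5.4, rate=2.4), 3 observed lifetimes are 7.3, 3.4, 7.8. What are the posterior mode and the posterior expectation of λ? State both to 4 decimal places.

posterior mode = 0.3541, posterior expectation = 0.4019

Σ times = 18.5. Posterior: Gamma(shape = 5.4+3 = 8.4, rate = 2.4+18.5 = 20.9).
Mode = (α−1)/β = 7.4/20.9 = 0.3541.
Mean = α/β = 8.4/20.9 = 0.4019.
The posterior is right-skewed, so the mean exceeds the mode.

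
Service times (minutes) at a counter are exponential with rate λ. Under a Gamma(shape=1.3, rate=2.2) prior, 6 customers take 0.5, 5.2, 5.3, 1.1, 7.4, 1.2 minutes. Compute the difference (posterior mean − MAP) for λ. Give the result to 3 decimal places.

0.044

Σ times = 20.7. Posterior: Gamma(shape = 1.3+6 = 7.3, rate = 2.2+20.7 = 22.9).
Mode = (α−1)/β = 6.3/22.9 = 0.275.
Mean = α/β = 7.3/22.9 = 0.319.
Difference = 0.319 − 0.275 = 0.044.
The mean is pulled above the mode by the posterior's right skew.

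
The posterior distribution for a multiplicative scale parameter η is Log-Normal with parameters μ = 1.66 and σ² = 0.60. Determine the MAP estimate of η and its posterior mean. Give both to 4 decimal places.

η_MAP = 2.8864, E[η|data] = 7.0993

Mode = exp(μ − σ²) = exp(1.06) = 2.8864.
Mean = exp(μ + σ²/2) = exp(1.960) = 7.0993.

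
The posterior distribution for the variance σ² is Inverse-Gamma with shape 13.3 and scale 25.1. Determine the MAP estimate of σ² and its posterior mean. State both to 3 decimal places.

Mode = β/(α+1) = 25.1/14.3 = 1.755.
Mean = β/(α−1) = 25.1/12.3 = 2.041.

MAP = 1.755; posterior mean = 2.041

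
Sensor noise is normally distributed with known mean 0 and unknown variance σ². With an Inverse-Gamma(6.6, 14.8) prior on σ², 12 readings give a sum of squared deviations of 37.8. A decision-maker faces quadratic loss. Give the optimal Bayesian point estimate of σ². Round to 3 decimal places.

2.905

Posterior: Inverse-Gamma(shape = 6.6+12/2 = 12.6, scale = 14.8+37.8/2 = 33.7).
Mode = β/(α+1) = 33.7/13.6 = 2.478.
Mean = β/(α−1) = 33.7/11.6 = 2.905.
Quadratic loss ⇒ the optimal estimator is the posterior mean.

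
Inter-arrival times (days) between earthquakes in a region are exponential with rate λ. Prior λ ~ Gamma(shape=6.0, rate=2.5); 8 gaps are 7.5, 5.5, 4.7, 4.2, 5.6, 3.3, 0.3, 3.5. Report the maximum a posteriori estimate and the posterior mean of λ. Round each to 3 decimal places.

Σ times = 34.6. Posterior: Gamma(shape = 6.0+8 = 14.0, rate = 2.5+34.6 = 37.1).
Mode = (α−1)/β = 13.0/37.1 = 0.350.
Mean = α/β = 14.0/37.1 = 0.377.

MAP: 0.350. Posterior mean: 0.377.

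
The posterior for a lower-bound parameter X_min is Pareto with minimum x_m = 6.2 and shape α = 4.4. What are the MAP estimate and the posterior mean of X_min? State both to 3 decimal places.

X_min_MAP = 6.200, E[X_min|data] = 8.024

The Pareto density is strictly decreasing on [x_m, ∞), so the mode is x_m = 6.200.
Mean = α·x_m/(α−1) = 4.4·6.2/3.4 = 8.024.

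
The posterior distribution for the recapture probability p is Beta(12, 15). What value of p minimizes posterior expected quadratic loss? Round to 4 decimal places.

0.4444

Mode = (12−1)/(12+15−2) = 11/25 = 0.4400.
Mean = 12/(12+15) = 12/27 = 0.4444.
Quadratic loss ⇒ the optimal estimator is the posterior mean.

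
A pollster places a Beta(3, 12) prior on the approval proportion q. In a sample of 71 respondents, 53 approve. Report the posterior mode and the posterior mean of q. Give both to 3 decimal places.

MAP = 0.655, posterior mean = 0.651

Posterior: Beta(3+53, 12+18) = Beta(56, 30).
Mode = (56−1)/(56+30−2) = 55/84 = 0.655.
Mean = 56/(56+30) = 56/86 = 0.651.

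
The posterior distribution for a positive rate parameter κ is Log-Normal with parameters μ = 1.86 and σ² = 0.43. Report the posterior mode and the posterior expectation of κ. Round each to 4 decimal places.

Mode = exp(μ − σ²) = exp(1.43) = 4.1787.
Mean = exp(μ + σ²/2) = exp(2.075) = 7.9645.

MAP: 4.1787. Posterior mean: 7.9645.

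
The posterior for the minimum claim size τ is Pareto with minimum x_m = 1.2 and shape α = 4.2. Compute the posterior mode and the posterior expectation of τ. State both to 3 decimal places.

MAP = 1.200; posterior mean = 1.575

The Pareto density is strictly decreasing on [x_m, ∞), so the mode is x_m = 1.200.
Mean = α·x_m/(α−1) = 4.2·1.2/3.2 = 1.575.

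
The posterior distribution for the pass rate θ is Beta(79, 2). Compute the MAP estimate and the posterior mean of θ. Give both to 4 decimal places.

Mode = (79−1)/(79+2−2) = 78/79 = 0.9873.
Mean = 79/(79+2) = 79/81 = 0.9753.

MAP estimate = 0.9873, posterior mean = 0.9753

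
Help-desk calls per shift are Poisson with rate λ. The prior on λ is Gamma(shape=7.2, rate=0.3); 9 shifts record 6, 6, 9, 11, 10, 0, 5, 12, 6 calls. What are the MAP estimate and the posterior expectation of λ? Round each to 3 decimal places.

Σ counts = 65. Posterior: Gamma(shape = 7.2+65 = 72.2, rate = 0.3+9 = 9.3).
Mode = (α−1)/β = 71.2/9.3 = 7.656.
Mean = α/β = 72.2/9.3 = 7.763.
The posterior is right-skewed, so the mean exceeds the mode.

MAP estimate = 7.656, posterior expectation = 7.763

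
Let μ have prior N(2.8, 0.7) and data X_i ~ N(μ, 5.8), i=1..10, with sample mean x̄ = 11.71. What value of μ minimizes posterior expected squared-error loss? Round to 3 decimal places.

Posterior for μ is Normal. Precision-weighted mean: (1/0.7·2.8 + 10/5.8·11.71) / (1/0.7 + 10/5.8) = 7.673.
A Normal posterior is symmetric, so mode = mean.
Squared-error loss ⇒ the optimal estimator is the posterior mean.

7.673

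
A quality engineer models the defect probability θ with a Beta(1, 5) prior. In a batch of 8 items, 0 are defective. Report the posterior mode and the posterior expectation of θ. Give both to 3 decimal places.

θ_MAP = 0.000, E[θ|data] = 0.071

Posterior: Beta(1+0, 5+8) = Beta(1, 13).
Since α = 1 ≤ 1 and β > 1, the Beta density is monotone decreasing on [0,1]; the mode is at 0.
Mean = 1/(1+13) = 0.071.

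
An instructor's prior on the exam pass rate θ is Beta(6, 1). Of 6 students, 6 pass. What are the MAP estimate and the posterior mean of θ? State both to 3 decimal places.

MAP estimate = 1.000, posterior mean = 0.923

Posterior: Beta(6+6, 1+0) = Beta(12, 1).
Since β = 1 ≤ 1 and α > 1, the Beta density is monotone increasing on [0,1]; the mode is at 1.
Mean = 12/(12+1) = 0.923.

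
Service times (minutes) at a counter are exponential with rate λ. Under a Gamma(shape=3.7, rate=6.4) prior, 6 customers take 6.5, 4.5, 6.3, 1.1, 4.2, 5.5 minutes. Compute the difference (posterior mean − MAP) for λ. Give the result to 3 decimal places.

0.029

Σ times = 28.1. Posterior: Gamma(shape = 3.7+6 = 9.7, rate = 6.4+28.1 = 34.5).
Mode = (α−1)/β = 8.7/34.5 = 0.252.
Mean = α/β = 9.7/34.5 = 0.281.
Difference = 0.281 − 0.252 = 0.029.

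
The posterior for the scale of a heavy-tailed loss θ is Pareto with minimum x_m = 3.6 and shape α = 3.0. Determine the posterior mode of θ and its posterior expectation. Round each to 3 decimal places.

posterior mode = 3.600, posterior expectation = 5.400

The Pareto density is strictly decreasing on [x_m, ∞), so the mode is x_m = 3.600.
Mean = α·x_m/(α−1) = 3.0·3.6/2.0 = 5.400.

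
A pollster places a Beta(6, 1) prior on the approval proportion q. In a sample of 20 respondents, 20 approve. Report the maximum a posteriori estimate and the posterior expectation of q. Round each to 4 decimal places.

MAP: 1.0000. Posterior mean: 0.9630.

Posterior: Beta(6+20, 1+0) = Beta(26, 1).
Since β = 1 ≤ 1 and α > 1, the Beta density is monotone increasing on [0,1]; the mode is at 1.
Mean = 26/(26+1) = 0.9630.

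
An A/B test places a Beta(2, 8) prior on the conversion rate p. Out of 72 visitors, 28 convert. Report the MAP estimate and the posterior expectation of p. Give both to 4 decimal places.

MAP estimate = 0.3625, posterior expectation = 0.3659

Posterior: Beta(2+28, 8+44) = Beta(30, 52).
Mode = (30−1)/(30+52−2) = 29/80 = 0.3625.
Mean = 30/(30+52) = 30/82 = 0.3659.
Right-skewed posterior ⇒ mode < mean.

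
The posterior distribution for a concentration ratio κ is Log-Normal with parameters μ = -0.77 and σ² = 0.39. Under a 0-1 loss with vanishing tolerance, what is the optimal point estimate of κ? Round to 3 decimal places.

Mode = exp(μ − σ²) = exp(-1.16) = 0.313.
Mean = exp(μ + σ²/2) = exp(-0.575) = 0.563.
This is the posterior mode — the MAP estimate.

0.313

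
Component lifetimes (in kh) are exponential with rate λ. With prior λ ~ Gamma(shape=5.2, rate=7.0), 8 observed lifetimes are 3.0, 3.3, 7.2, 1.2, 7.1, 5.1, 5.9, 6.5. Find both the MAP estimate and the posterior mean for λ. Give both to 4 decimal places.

Σ times = 39.3. Posterior: Gamma(shape = 5.2+8 = 13.2, rate = 7.0+39.3 = 46.3).
Mode = (α−1)/β = 12.2/46.3 = 0.2635.
Mean = α/β = 13.2/46.3 = 0.2851.
The posterior is right-skewed, so the mean exceeds the mode.

MAP = 0.2635; posterior mean = 0.2851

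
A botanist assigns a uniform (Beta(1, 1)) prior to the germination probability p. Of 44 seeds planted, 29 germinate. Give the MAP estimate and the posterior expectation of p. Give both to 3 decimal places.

Posterior: Beta(1+29, 1+15) = Beta(30, 16).
Mode = (30−1)/(30+16−2) = 29/44 = 0.659.
With a flat prior the MAP equals the MLE, 29/44.
Mean = 30/(30+16) = 30/46 = 0.652.
The mean is pulled below the mode by the posterior's left skew.

MAP: 0.659. Posterior mean: 0.652.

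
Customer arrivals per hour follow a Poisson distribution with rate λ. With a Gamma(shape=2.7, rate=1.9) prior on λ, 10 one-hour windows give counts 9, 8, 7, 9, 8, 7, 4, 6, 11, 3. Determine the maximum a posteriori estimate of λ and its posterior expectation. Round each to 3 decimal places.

MAP = 6.193, posterior mean = 6.277

Σ counts = 72. Posterior: Gamma(shape = 2.7+72 = 74.7, rate = 1.9+10 = 11.9).
Mode = (α−1)/β = 73.7/11.9 = 6.193.
Mean = α/β = 74.7/11.9 = 6.277.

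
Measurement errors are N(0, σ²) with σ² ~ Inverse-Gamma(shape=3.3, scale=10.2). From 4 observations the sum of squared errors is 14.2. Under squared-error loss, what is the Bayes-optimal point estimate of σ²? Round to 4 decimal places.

4.0233

Posterior: Inverse-Gamma(shape = 3.3+4/2 = 5.3, scale = 10.2+14.2/2 = 17.3).
Mode = β/(α+1) = 17.3/6.3 = 2.7460.
Mean = β/(α−1) = 17.3/4.3 = 4.0233.
Squared-error loss ⇒ the optimal estimator is the posterior mean.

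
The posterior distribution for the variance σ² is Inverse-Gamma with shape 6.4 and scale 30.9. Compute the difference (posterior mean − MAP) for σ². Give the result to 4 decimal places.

1.5465

Mode = β/(α+1) = 30.9/7.4 = 4.1757.
Mean = β/(α−1) = 30.9/5.4 = 5.7222.
Difference = 5.7222 − 4.1757 = 1.5465.
Mean > mode: the posterior has a right tail.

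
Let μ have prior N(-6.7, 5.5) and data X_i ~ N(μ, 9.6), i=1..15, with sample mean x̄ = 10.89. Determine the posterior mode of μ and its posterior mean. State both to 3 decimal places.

Posterior for μ is Normal. Precision-weighted mean: (1/5.5·-6.7 + 15/9.6·10.89) / (1/5.5 + 15/9.6) = 9.057.
A Normal posterior is symmetric, so mode = mean.

MAP = 9.057; posterior mean = 9.057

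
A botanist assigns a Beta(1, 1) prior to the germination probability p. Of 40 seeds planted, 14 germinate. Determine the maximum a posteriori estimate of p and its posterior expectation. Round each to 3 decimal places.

Posterior: Beta(1+14, 1+26) = Beta(15, 27).
Mode = (15−1)/(15+27−2) = 14/40 = 0.350.
Mean = 15/(15+27) = 15/42 = 0.357.
Mean > mode: the posterior has a right tail.

MAP = 0.350, posterior mean = 0.357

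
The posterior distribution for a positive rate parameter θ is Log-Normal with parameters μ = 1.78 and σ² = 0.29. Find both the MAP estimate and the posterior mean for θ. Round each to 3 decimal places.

Mode = exp(μ − σ²) = exp(1.49) = 4.437.
Mean = exp(μ + σ²/2) = exp(1.925) = 6.855.
The mean is pulled above the mode by the posterior's right skew.

θ_MAP = 4.437, E[θ|data] = 6.855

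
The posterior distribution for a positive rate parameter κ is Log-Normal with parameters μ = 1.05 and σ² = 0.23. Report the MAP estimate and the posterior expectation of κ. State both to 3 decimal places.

MAP estimate = 2.270, posterior expectation = 3.206

Mode = exp(μ − σ²) = exp(0.82) = 2.270.
Mean = exp(μ + σ²/2) = exp(1.165) = 3.206.
Right-skewed posterior ⇒ mode < mean.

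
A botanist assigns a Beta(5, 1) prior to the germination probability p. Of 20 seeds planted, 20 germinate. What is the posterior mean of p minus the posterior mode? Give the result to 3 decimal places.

-0.038

Posterior: Beta(5+20, 1+0) = Beta(25, 1).
Since β = 1 ≤ 1 and α > 1, the Beta density is monotone increasing on [0,1]; the mode is at 1.
Mean = 25/(25+1) = 0.962.
Difference = 0.962 − 1.000 = -0.038.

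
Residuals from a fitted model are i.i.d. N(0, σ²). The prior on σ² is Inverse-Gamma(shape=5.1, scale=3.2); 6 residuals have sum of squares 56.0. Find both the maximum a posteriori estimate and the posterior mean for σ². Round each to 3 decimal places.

Posterior: Inverse-Gamma(shape = 5.1+6/2 = 8.1, scale = 3.2+56.0/2 = 31.2).
Mode = β/(α+1) = 31.2/9.1 = 3.429.
Mean = β/(α−1) = 31.2/7.1 = 4.394.
Right-skewed posterior ⇒ mode < mean.

MAP = 3.429; posterior mean = 4.394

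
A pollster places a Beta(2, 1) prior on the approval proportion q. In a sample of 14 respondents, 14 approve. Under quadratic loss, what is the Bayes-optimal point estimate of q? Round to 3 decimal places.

Posterior: Beta(2+14, 1+0) = Beta(16, 1).
Since β = 1 ≤ 1 and α > 1, the Beta density is monotone increasing on [0,1]; the mode is at 1.
Mean = 16/(16+1) = 0.941.
Quadratic loss ⇒ the optimal estimator is the posterior mean.

0.941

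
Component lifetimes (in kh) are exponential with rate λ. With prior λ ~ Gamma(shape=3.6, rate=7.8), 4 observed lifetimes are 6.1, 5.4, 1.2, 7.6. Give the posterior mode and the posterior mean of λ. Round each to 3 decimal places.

MAP: 0.235. Posterior mean: 0.270.

Σ times = 20.3. Posterior: Gamma(shape = 3.6+4 = 7.6, rate = 7.8+20.3 = 28.1).
Mode = (α−1)/β = 6.6/28.1 = 0.235.
Mean = α/β = 7.6/28.1 = 0.270.
The mean is pulled above the mode by the posterior's right skew.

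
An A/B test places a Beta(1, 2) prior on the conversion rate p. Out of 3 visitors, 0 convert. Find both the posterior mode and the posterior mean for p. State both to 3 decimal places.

Posterior: Beta(1+0, 2+3) = Beta(1, 5).
Since α = 1 ≤ 1 and β > 1, the Beta density is monotone decreasing on [0,1]; the mode is at 0.
Mean = 1/(1+5) = 0.167.

MAP: 0.000. Posterior mean: 0.167.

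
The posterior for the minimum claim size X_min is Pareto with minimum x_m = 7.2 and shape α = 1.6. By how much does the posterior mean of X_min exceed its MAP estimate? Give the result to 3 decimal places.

12.000

The Pareto density is strictly decreasing on [x_m, ∞), so the mode is x_m = 7.200.
Mean = α·x_m/(α−1) = 1.6·7.2/0.6 = 19.200.
Difference = 19.200 − 7.200 = 12.000.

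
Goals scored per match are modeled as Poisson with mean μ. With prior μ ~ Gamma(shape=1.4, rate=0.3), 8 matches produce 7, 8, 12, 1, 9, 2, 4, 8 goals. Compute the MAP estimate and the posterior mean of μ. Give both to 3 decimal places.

Σ counts = 51. Posterior: Gamma(shape = 1.4+51 = 52.4, rate = 0.3+8 = 8.3).
Mode = (α−1)/β = 51.4/8.3 = 6.193.
Mean = α/β = 52.4/8.3 = 6.313.
The posterior is right-skewed, so the mean exceeds the mode.

MAP estimate = 6.193, posterior mean = 6.313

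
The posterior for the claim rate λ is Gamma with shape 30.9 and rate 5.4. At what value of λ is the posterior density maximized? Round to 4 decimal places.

5.5370

Mode = (α−1)/β = 29.9/5.4 = 5.5370.
Mean = α/β = 30.9/5.4 = 5.7222.
This is the posterior mode — the MAP estimate.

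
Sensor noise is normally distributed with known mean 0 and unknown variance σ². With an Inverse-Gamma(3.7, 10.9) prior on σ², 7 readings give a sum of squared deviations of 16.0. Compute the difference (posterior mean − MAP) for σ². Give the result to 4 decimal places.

0.7435

Posterior: Inverse-Gamma(shape = 3.7+7/2 = 7.2, scale = 10.9+16.0/2 = 18.9).
Mode = β/(α+1) = 18.9/8.2 = 2.3049.
Mean = β/(α−1) = 18.9/6.2 = 3.0484.
Difference = 3.0484 − 2.3049 = 0.7435.
The mean is pulled above the mode by the posterior's right skew.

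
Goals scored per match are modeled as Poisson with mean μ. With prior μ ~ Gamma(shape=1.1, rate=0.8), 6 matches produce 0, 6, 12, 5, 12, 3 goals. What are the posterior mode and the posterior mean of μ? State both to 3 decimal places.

MAP = 5.603; posterior mean = 5.750

Σ counts = 38. Posterior: Gamma(shape = 1.1+38 = 39.1, rate = 0.8+6 = 6.8).
Mode = (α−1)/β = 38.1/6.8 = 5.603.
Mean = α/β = 39.1/6.8 = 5.750.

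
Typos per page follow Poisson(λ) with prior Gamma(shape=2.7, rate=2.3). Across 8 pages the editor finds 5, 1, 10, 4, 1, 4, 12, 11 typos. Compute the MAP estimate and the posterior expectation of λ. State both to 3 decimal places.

Σ counts = 48. Posterior: Gamma(shape = 2.7+48 = 50.7, rate = 2.3+8 = 10.3).
Mode = (α−1)/β = 49.7/10.3 = 4.825.
Mean = α/β = 50.7/10.3 = 4.922.

λ_MAP = 4.825, E[λ|data] = 4.922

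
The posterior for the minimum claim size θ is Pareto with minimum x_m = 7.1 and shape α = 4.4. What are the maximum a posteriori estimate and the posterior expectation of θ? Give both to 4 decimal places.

θ_MAP = 7.1000, E[θ|data] = 9.1882

The Pareto density is strictly decreasing on [x_m, ∞), so the mode is x_m = 7.1000.
Mean = α·x_m/(α−1) = 4.4·7.1/3.4 = 9.1882.
The mean is pulled above the mode by the posterior's right skew.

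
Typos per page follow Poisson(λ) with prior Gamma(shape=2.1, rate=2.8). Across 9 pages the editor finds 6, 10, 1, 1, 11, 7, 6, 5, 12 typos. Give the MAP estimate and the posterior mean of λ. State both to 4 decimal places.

Σ counts = 59. Posterior: Gamma(shape = 2.1+59 = 61.1, rate = 2.8+9 = 11.8).
Mode = (α−1)/β = 60.1/11.8 = 5.0932.
Mean = α/β = 61.1/11.8 = 5.1780.
Mean > mode: the posterior has a right tail.

MAP = 5.0932; posterior mean = 5.1780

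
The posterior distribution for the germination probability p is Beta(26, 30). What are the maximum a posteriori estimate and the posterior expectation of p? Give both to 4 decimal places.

Mode = (26−1)/(26+30−2) = 25/54 = 0.4630.
Mean = 26/(26+30) = 26/56 = 0.4643.
The mean is pulled above the mode by the posterior's right skew.

MAP = 0.4630; posterior mean = 0.4643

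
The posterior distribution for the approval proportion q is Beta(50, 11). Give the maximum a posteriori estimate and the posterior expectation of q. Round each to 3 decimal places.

MAP = 0.831; posterior mean = 0.820

Mode = (50−1)/(50+11−2) = 49/59 = 0.831.
Mean = 50/(50+11) = 50/61 = 0.820.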